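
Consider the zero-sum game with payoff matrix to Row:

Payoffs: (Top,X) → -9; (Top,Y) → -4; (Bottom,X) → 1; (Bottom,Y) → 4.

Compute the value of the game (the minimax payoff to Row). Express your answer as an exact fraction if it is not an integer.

Row minima: Top → -9, Bottom → 1; maximin = 1.
Column maxima: X → 1, Y → 4; minimax = 1.
Since maximin = minimax = 1, there is a saddle point and the value is 1.

1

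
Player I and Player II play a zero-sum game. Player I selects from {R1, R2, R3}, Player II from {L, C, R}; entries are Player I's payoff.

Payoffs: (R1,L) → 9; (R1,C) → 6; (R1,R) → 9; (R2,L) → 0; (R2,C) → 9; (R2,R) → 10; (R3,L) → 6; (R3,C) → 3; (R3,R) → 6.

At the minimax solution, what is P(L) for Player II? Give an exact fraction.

1/4

Row minima: R1 → 6, R2 → 0, R3 → 3; maximin = 6.
Column maxima: L → 9, C → 9, R → 10; minimax = 9.
6 ≠ 9, so there is no saddle point; optimal play is mixed.
R3 is strictly dominated by R1, so Player I never plays it.
R is strictly dominated by C (it gives Player I strictly more in every row), so Player II never plays it.
On the remaining 2×2 (R1, R2 vs L, C):
Let Player I play R1 with probability p. Expected payoff against L: 9p + 0(1−p) = 9p; against C: 6p + 9(1−p) = −3p + 9.
Setting these equal: 9p = −3p + 9 ⇒ 12p = 9 ⇒ p = 3/4, and the value is (9)·(3/4) = 27/4.
For Player II: with q = P(L), equating R1's and R2's payoffs gives 3q + 6 = −9q + 9 ⇒ q = 1/4.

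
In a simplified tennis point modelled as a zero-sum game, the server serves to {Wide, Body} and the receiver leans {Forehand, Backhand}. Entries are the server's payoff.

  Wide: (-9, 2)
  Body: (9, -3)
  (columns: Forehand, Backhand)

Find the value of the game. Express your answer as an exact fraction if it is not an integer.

Row minima: Wide → -9, Body → -3; maximin = -3.
Column maxima: Forehand → 9, Backhand → 2; minimax = 2.
-3 ≠ 2, so there is no saddle point; optimal play is mixed.
Let the server play Wide with probability p. Expected payoff against Forehand: (-9)p + 9(1−p) = −18p + 9; against Backhand: 2p + (-3)(1−p) = 5p − 3.
Setting these equal: −18p + 9 = 5p − 3 ⇒ −23p = -12 ⇒ p = 12/23, and the value is (-18)·(12/23) + 9 = -9/23.
For the receiver: with q = P(Forehand), equating Wide's and Body's payoffs gives −11q + 2 = 12q − 3 ⇒ q = 5/23.

-9/23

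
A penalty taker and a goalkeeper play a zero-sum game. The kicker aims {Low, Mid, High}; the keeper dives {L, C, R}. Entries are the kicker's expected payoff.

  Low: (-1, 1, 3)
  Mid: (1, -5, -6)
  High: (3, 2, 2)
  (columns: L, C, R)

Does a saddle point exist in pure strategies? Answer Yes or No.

Row minima: Low → -1, Mid → -6, High → 2; maximin = 2.
Column maxima: L → 3, C → 2, R → 3; minimax = 2.
maximin = minimax = 2, so a saddle point exists.

Yes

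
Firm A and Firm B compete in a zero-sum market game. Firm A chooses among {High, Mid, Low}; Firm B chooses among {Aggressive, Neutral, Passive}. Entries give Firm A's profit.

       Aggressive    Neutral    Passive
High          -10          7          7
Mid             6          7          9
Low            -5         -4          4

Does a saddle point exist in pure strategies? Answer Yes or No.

Row minima: High → -10, Mid → 6, Low → -5; maximin = 6.
Column maxima: Aggressive → 6, Neutral → 7, Passive → 9; minimax = 6.
maximin = minimax = 6, so a saddle point exists.

Yes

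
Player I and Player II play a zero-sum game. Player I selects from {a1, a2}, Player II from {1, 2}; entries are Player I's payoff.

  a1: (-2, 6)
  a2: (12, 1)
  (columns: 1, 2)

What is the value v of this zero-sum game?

Row minima: a1 → -2, a2 → 1; maximin = 1.
Column maxima: 1 → 12, 2 → 6; minimax = 6.
1 ≠ 6, so there is no saddle point; optimal play is mixed.
Let Player I play a1 with probability p. Expected payoff against 1: (-2)p + 12(1−p) = −14p + 12; against 2: 6p + 1(1−p) = 5p + 1.
Setting these equal: −14p + 12 = 5p + 1 ⇒ −19p = -11 ⇒ p = 11/19, and the value is (-14)·(11/19) + 12 = 74/19.
For Player II: with q = P(1), equating a1's and a2's payoffs gives −8q + 6 = 11q + 1 ⇒ q = 5/19.

74/19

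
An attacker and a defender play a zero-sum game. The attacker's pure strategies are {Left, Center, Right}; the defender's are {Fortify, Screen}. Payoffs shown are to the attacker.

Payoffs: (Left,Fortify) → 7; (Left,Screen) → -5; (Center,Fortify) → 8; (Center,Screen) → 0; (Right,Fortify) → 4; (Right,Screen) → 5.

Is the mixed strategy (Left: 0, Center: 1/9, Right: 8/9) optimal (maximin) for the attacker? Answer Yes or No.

Yes

Against Fortify this mix gives (1/9)·8 + (8/9)·4 = 40/9.
Against Screen this mix gives (1/9)·0 + (8/9)·5 = 40/9.
All of the defender's active replies (Fortify, Screen) yield 40/9, and no column does worse for the attacker. The mix makes the defender indifferent and guarantees 40/9, so it is optimal.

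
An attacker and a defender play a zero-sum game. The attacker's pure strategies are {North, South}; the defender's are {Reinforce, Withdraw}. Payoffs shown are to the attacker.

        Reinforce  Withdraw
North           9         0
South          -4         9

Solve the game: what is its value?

81/22

Row minima: North → 0, South → -4; maximin = 0.
Column maxima: Reinforce → 9, Withdraw → 9; minimax = 9.
0 ≠ 9, so there is no saddle point; optimal play is mixed.
Let the attacker play North with probability p. Expected payoff against Reinforce: 9p + (-4)(1−p) = 13p − 4; against Withdraw: 0p + 9(1−p) = −9p + 9.
Setting these equal: 13p − 4 = −9p + 9 ⇒ 22p = 13 ⇒ p = 13/22, and the value is (13)·(13/22) − 4 = 81/22.
For the defender: with q = P(Reinforce), equating North's and South's payoffs gives 9q = −13q + 9 ⇒ q = 9/22.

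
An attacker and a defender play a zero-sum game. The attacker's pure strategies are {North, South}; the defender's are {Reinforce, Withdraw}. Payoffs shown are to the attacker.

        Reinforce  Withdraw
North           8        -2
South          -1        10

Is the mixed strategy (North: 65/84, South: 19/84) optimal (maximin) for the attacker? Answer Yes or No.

No

Against Reinforce this mix gives (65/84)·8 + (19/84)·(-1) = 167/28.
Against Withdraw this mix gives (65/84)·(-2) + (19/84)·10 = 5/7.
The defender will play Withdraw, holding the attacker to 5/7. Shifting weight toward the row that does better against Withdraw would raise this floor (the equalizing mix achieves 26/7 against both Withdraw and Reinforce), so the proposed strategy is not optimal.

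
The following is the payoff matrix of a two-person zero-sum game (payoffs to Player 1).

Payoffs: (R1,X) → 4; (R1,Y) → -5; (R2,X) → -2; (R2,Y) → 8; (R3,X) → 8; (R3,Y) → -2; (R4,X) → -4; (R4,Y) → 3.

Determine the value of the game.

3

Row minima: R1 → -5, R2 → -2, R3 → -2, R4 → -4; maximin = -2.
Column maxima: X → 8, Y → 8; minimax = 8.
-2 ≠ 8, so there is no saddle point; optimal play is mixed.
R1 is strictly dominated by R3, so Player 1 never plays it.
R4 is strictly dominated by R2, so Player 1 never plays it.
On the remaining 2×2 (R2, R3 vs X, Y):
Let Player 1 play R2 with probability p. Expected payoff against X: (-2)p + 8(1−p) = −10p + 8; against Y: 8p + (-2)(1−p) = 10p − 2.
Setting these equal: −10p + 8 = 10p − 2 ⇒ −20p = -10 ⇒ p = 1/2, and the value is (-10)·(1/2) + 8 = 3.
For Player 2: with q = P(X), equating R2's and R3's payoffs gives −10q + 8 = 10q − 2 ⇒ q = 1/2.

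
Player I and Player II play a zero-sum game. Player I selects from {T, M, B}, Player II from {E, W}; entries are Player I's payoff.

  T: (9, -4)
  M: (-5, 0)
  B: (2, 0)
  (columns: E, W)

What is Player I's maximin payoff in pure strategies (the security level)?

Row minima: T → -4, M → -5, B → 0.
The best of these is 0.

0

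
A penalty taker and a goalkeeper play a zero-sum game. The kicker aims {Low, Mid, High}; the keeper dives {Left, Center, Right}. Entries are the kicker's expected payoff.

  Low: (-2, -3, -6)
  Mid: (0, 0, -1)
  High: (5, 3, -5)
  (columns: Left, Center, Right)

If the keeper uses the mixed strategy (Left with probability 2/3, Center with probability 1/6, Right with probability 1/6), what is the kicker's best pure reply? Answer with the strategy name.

Expected payoff of Low: (2/3)·(-2) + (1/6)·(-3) + (1/6)·(-6) = -17/6.
Expected payoff of Mid: (2/3)·0 + (1/6)·0 + (1/6)·(-1) = -1/6.
Expected payoff of High: (2/3)·5 + (1/6)·3 + (1/6)·(-5) = 3.
The largest is 3, so the kicker's best response is High.

High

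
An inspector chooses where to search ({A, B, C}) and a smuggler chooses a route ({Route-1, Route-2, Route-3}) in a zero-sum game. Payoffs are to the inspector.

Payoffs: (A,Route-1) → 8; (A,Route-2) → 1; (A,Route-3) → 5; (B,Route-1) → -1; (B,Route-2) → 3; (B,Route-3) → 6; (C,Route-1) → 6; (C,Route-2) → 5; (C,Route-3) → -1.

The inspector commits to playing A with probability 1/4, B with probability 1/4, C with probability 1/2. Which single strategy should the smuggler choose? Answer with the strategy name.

If the smuggler plays Route-1, the inspector's expected payoff is (1/4)·8 + (1/4)·(-1) + (1/2)·6 = 19/4.
If the smuggler plays Route-2, the inspector's expected payoff is (1/4)·1 + (1/4)·3 + (1/2)·5 = 7/2.
If the smuggler plays Route-3, the inspector's expected payoff is (1/4)·5 + (1/4)·6 + (1/2)·(-1) = 9/4.
The smuggler minimizes the inspector's payoff; the smallest is 9/4, so the best response is Route-3.

Route-3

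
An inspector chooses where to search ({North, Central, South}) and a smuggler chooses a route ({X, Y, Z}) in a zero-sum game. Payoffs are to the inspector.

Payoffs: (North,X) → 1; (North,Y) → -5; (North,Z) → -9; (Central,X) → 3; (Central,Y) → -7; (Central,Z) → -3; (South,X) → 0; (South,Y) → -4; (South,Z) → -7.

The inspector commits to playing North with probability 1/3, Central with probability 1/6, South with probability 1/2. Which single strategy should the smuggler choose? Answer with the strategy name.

Z

If the smuggler plays X, the inspector's expected payoff is (1/3)·1 + (1/6)·3 + (1/2)·0 = 5/6.
If the smuggler plays Y, the inspector's expected payoff is (1/3)·(-5) + (1/6)·(-7) + (1/2)·(-4) = -29/6.
If the smuggler plays Z, the inspector's expected payoff is (1/3)·(-9) + (1/6)·(-3) + (1/2)·(-7) = -7.
The smuggler minimizes the inspector's payoff; the smallest is -7, so the best response is Z.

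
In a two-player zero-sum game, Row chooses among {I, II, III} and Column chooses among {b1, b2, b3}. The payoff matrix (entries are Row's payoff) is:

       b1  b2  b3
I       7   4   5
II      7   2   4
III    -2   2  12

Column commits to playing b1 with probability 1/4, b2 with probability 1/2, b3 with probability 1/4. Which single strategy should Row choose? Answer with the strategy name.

I

Expected payoff of I: (1/4)·7 + (1/2)·4 + (1/4)·5 = 5.
Expected payoff of II: (1/4)·7 + (1/2)·2 + (1/4)·4 = 15/4.
Expected payoff of III: (1/4)·(-2) + (1/2)·2 + (1/4)·12 = 7/2.
The largest is 5, so Row's best response is I.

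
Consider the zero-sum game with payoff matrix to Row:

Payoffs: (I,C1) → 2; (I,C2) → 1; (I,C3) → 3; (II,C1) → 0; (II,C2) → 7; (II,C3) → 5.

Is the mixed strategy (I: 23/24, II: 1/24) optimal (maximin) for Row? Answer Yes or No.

No

Against C1 this mix gives (23/24)·2 + (1/24)·0 = 23/12.
Against C2 this mix gives (23/24)·1 + (1/24)·7 = 5/4.
Against C3 this mix gives (23/24)·3 + (1/24)·5 = 37/12.
Column will play C2, holding Row to 5/4. Shifting weight toward the row that does better against C2 would raise this floor (the equalizing mix achieves 7/4 against both C2 and C1), so the proposed strategy is not optimal.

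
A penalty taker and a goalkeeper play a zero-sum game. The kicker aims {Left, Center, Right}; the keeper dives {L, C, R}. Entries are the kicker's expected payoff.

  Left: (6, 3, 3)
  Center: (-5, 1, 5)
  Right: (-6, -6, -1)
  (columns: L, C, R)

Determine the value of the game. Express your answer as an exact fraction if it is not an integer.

Row minima: Left → 3, Center → -5, Right → -6; maximin = 3.
Column maxima: L → 6, C → 3, R → 5; minimax = 3.
Since maximin = minimax = 3, there is a saddle point and the value is 3.

3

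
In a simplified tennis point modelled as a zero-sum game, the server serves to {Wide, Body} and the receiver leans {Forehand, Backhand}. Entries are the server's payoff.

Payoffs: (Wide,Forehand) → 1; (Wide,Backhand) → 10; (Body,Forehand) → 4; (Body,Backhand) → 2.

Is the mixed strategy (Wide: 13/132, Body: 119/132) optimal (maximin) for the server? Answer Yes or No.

No

Against Forehand this mix gives (13/132)·1 + (119/132)·4 = 163/44.
Against Backhand this mix gives (13/132)·10 + (119/132)·2 = 92/33.
The receiver will play Backhand, holding the server to 92/33. Shifting weight toward the row that does better against Backhand would raise this floor (the equalizing mix achieves 38/11 against both Backhand and Forehand), so the proposed strategy is not optimal.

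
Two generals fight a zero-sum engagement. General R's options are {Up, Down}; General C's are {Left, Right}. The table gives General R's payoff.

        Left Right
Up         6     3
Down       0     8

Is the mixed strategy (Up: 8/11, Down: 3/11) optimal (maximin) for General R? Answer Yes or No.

Yes

Against Left this mix gives (8/11)·6 + (3/11)·0 = 48/11.
Against Right this mix gives (8/11)·3 + (3/11)·8 = 48/11.
All of General C's active replies (Left, Right) yield 48/11, and no column does worse for General R. The mix makes General C indifferent and guarantees 48/11, so it is optimal.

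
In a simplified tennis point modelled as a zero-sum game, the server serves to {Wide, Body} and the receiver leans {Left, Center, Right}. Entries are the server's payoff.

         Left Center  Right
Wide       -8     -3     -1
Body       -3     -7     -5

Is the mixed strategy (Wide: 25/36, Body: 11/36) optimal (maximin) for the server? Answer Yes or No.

No

Against Left this mix gives (25/36)·(-8) + (11/36)·(-3) = -233/36.
Against Center this mix gives (25/36)·(-3) + (11/36)·(-7) = -38/9.
Against Right this mix gives (25/36)·(-1) + (11/36)·(-5) = -20/9.
The receiver will play Left, holding the server to -233/36. Shifting weight toward the row that does better against Left would raise this floor (the equalizing mix achieves -47/9 against both Left and Center), so the proposed strategy is not optimal.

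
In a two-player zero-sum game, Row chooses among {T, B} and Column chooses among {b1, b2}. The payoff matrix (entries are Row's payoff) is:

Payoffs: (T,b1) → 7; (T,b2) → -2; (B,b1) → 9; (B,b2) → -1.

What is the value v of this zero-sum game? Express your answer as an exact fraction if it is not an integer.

Row minima: T → -2, B → -1; maximin = -1.
Column maxima: b1 → 9, b2 → -1; minimax = -1.
Since maximin = minimax = -1, there is a saddle point and the value is -1.

-1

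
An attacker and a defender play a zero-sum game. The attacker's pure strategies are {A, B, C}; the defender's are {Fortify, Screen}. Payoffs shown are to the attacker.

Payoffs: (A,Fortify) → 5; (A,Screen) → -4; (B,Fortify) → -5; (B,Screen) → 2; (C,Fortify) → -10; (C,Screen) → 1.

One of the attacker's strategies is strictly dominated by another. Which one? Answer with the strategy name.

C

B gives a strictly higher payoff than C against every column: -5 > -10, 2 > 1.
So C is strictly dominated and the attacker never plays it.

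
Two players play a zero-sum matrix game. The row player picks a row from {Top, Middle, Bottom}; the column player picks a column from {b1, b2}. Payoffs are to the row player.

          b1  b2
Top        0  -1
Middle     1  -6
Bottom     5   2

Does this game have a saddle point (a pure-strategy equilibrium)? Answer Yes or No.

Yes

Row minima: Top → -1, Middle → -6, Bottom → 2; maximin = 2.
Column maxima: b1 → 5, b2 → 2; minimax = 2.
maximin = minimax = 2, so a saddle point exists.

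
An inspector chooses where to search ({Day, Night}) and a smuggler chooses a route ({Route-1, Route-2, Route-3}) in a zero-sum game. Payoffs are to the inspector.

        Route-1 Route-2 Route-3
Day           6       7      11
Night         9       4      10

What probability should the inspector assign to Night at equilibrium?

Row minima: Day → 6, Night → 4; maximin = 6.
Column maxima: Route-1 → 9, Route-2 → 7, Route-3 → 11; minimax = 7.
6 ≠ 7, so there is no saddle point; optimal play is mixed.
Route-3 is strictly dominated by Route-1 (it gives the inspector strictly more in every row), so the smuggler never plays it.
On the remaining 2×2 (Day, Night vs Route-1, Route-2):
Let the inspector play Day with probability p. Expected payoff against Route-1: 6p + 9(1−p) = −3p + 9; against Route-2: 7p + 4(1−p) = 3p + 4.
Setting these equal: −3p + 9 = 3p + 4 ⇒ −6p = -5 ⇒ p = 5/6, and the value is (-3)·(5/6) + 9 = 13/2.
For the smuggler: with q = P(Route-1), equating Day's and Night's payoffs gives −q + 7 = 5q + 4 ⇒ q = 1/2.

1/6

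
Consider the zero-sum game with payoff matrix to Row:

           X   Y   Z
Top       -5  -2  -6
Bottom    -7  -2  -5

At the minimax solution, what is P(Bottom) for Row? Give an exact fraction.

Row minima: Top → -6, Bottom → -7; maximin = -6.
Column maxima: X → -5, Y → -2, Z → -5; minimax = -5.
-6 ≠ -5, so there is no saddle point; optimal play is mixed.
Y is strictly dominated by X (it gives Row strictly more in every row), so Column never plays it.
On the remaining 2×2 (Top, Bottom vs X, Z):
Let Row play Top with probability p. Expected payoff against X: (-5)p + (-7)(1−p) = 2p − 7; against Z: (-6)p + (-5)(1−p) = −p − 5.
Setting these equal: 2p − 7 = −p − 5 ⇒ 3p = 2 ⇒ p = 2/3, and the value is (2)·(2/3) − 7 = -17/3.
For Column: with q = P(X), equating Top's and Bottom's payoffs gives q − 6 = −2q − 5 ⇒ q = 1/3.

1/3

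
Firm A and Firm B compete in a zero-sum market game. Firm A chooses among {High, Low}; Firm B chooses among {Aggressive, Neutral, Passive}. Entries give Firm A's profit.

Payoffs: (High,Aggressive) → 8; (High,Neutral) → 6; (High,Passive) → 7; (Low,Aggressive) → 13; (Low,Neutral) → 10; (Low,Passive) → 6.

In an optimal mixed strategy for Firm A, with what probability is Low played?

Row minima: High → 6, Low → 6; maximin = 6.
Column maxima: Aggressive → 13, Neutral → 10, Passive → 7; minimax = 7.
6 ≠ 7, so there is no saddle point; optimal play is mixed.
Aggressive is strictly dominated by Neutral (it gives Firm A strictly more in every row), so Firm B never plays it.
On the remaining 2×2 (High, Low vs Neutral, Passive):
Let Firm A play High with probability p. Expected payoff against Neutral: 6p + 10(1−p) = −4p + 10; against Passive: 7p + 6(1−p) = p + 6.
Setting these equal: −4p + 10 = p + 6 ⇒ −5p = -4 ⇒ p = 4/5, and the value is (-4)·(4/5) + 10 = 34/5.
For Firm B: with q = P(Neutral), equating High's and Low's payoffs gives −q + 7 = 4q + 6 ⇒ q = 1/5.

1/5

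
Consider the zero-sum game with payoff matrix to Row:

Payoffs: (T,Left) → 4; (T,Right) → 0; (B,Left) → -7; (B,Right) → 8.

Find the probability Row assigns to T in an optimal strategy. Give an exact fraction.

15/19

Row minima: T → 0, B → -7; maximin = 0.
Column maxima: Left → 4, Right → 8; minimax = 4.
0 ≠ 4, so there is no saddle point; optimal play is mixed.
Let Row play T with probability p. Expected payoff against Left: 4p + (-7)(1−p) = 11p − 7; against Right: 0p + 8(1−p) = −8p + 8.
Setting these equal: 11p − 7 = −8p + 8 ⇒ 19p = 15 ⇒ p = 15/19, and the value is (11)·(15/19) − 7 = 32/19.
For Column: with q = P(Left), equating T's and B's payoffs gives 4q = −15q + 8 ⇒ q = 8/19.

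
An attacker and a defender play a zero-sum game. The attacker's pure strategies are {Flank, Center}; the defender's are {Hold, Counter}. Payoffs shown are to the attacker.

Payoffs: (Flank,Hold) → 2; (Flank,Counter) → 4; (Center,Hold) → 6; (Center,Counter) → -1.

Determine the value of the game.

26/9

Row minima: Flank → 2, Center → -1; maximin = 2.
Column maxima: Hold → 6, Counter → 4; minimax = 4.
2 ≠ 4, so there is no saddle point; optimal play is mixed.
Let the attacker play Flank with probability p. Expected payoff against Hold: 2p + 6(1−p) = −4p + 6; against Counter: 4p + (-1)(1−p) = 5p − 1.
Setting these equal: −4p + 6 = 5p − 1 ⇒ −9p = -7 ⇒ p = 7/9, and the value is (-4)·(7/9) + 6 = 26/9.
For the defender: with q = P(Hold), equating Flank's and Center's payoffs gives −2q + 4 = 7q − 1 ⇒ q = 5/9.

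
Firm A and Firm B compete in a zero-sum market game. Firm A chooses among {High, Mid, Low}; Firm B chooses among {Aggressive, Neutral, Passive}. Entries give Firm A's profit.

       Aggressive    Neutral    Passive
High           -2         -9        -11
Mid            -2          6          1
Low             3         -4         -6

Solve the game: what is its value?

Row minima: High → -11, Mid → -2, Low → -6; maximin = -2.
Column maxima: Aggressive → 3, Neutral → 6, Passive → 1; minimax = 1.
-2 ≠ 1, so there is no saddle point; optimal play is mixed.
High is strictly dominated by Low, so Firm A never plays it.
Neutral is strictly dominated by Passive (it gives Firm A strictly more in every row), so Firm B never plays it.
On the remaining 2×2 (Mid, Low vs Aggressive, Passive):
Let Firm A play Mid with probability p. Expected payoff against Aggressive: (-2)p + 3(1−p) = −5p + 3; against Passive: 1p + (-6)(1−p) = 7p − 6.
Setting these equal: −5p + 3 = 7p − 6 ⇒ −12p = -9 ⇒ p = 3/4, and the value is (-5)·(3/4) + 3 = -3/4.
For Firm B: with q = P(Aggressive), equating Mid's and Low's payoffs gives −3q + 1 = 9q − 6 ⇒ q = 7/12.

-3/4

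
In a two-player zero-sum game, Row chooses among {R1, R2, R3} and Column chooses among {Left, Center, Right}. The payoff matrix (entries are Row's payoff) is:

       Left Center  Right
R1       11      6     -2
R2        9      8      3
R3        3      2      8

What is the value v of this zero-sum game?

58/11

Row minima: R1 → -2, R2 → 3, R3 → 2; maximin = 3.
Column maxima: Left → 11, Center → 8, Right → 8; minimax = 8.
3 ≠ 8, so there is no saddle point; optimal play is mixed.
Left is strictly dominated by Center (it gives Row strictly more in every row), so Column never plays it.
With Left eliminated, R1 is strictly dominated by R2 (R2 gives Row strictly more in every remaining column), so Row never plays it.
On the remaining 2×2 (R2, R3 vs Center, Right):
Let Row play R2 with probability p. Expected payoff against Center: 8p + 2(1−p) = 6p + 2; against Right: 3p + 8(1−p) = −5p + 8.
Setting these equal: 6p + 2 = −5p + 8 ⇒ 11p = 6 ⇒ p = 6/11, and the value is (6)·(6/11) + 2 = 58/11.
For Column: with q = P(Center), equating R2's and R3's payoffs gives 5q + 3 = −6q + 8 ⇒ q = 5/11.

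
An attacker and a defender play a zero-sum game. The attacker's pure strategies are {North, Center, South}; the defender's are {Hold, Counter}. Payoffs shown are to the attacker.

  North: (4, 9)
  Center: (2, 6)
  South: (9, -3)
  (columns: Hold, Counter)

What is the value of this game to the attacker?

Row minima: North → 4, Center → 2, South → -3; maximin = 4.
Column maxima: Hold → 9, Counter → 9; minimax = 9.
4 ≠ 9, so there is no saddle point; optimal play is mixed.
Center is strictly dominated by North, so the attacker never plays it.
On the remaining 2×2 (North, South vs Hold, Counter):
Let the attacker play North with probability p. Expected payoff against Hold: 4p + 9(1−p) = −5p + 9; against Counter: 9p + (-3)(1−p) = 12p − 3.
Setting these equal: −5p + 9 = 12p − 3 ⇒ −17p = -12 ⇒ p = 12/17, and the value is (-5)·(12/17) + 9 = 93/17.
For the defender: with q = P(Hold), equating North's and South's payoffs gives −5q + 9 = 12q − 3 ⇒ q = 12/17.

93/17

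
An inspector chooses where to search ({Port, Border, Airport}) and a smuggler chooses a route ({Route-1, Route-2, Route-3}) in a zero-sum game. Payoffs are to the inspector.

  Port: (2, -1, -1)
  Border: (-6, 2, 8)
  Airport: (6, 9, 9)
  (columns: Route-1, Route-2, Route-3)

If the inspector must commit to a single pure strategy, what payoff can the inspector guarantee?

Row minima: Port → -1, Border → -6, Airport → 6.
The best of these is 6.

6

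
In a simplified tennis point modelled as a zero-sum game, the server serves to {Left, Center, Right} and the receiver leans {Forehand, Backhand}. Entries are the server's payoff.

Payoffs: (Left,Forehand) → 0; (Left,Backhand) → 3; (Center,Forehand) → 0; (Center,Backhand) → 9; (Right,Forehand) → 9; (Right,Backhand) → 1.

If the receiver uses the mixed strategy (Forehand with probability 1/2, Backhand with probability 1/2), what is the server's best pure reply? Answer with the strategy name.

Expected payoff of Left: (1/2)·0 + (1/2)·3 = 3/2.
Expected payoff of Center: (1/2)·0 + (1/2)·9 = 9/2.
Expected payoff of Right: (1/2)·9 + (1/2)·1 = 5.
The largest is 5, so the server's best response is Right.

Right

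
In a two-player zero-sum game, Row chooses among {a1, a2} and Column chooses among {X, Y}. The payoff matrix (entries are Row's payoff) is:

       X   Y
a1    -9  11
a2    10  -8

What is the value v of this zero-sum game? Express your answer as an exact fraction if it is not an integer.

1

Row minima: a1 → -9, a2 → -8; maximin = -8.
Column maxima: X → 10, Y → 11; minimax = 10.
-8 ≠ 10, so there is no saddle point; optimal play is mixed.
Let Row play a1 with probability p. Expected payoff against X: (-9)p + 10(1−p) = −19p + 10; against Y: 11p + (-8)(1−p) = 19p − 8.
Setting these equal: −19p + 10 = 19p − 8 ⇒ −38p = -18 ⇒ p = 9/19, and the value is (-19)·(9/19) + 10 = 1.
For Column: with q = P(X), equating a1's and a2's payoffs gives −20q + 11 = 18q − 8 ⇒ q = 1/2.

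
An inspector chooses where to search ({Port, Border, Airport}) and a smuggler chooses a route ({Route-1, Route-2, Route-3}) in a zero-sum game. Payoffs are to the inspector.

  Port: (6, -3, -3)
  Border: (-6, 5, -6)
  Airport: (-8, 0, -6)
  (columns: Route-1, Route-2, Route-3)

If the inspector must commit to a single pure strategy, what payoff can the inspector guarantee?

Row minima: Port → -3, Border → -6, Airport → -8.
The best of these is -3.

-3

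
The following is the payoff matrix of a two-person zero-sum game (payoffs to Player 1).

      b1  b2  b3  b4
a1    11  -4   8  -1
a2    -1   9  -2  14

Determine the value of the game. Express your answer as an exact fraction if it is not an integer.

64/23

Row minima: a1 → -4, a2 → -2; maximin = -2.
Column maxima: b1 → 11, b2 → 9, b3 → 8, b4 → 14; minimax = 8.
-2 ≠ 8, so there is no saddle point; optimal play is mixed.
b1 is strictly dominated by b3 (it gives Player 1 strictly more in every row), so Player 2 never plays it.
b4 is strictly dominated by b2 (it gives Player 1 strictly more in every row), so Player 2 never plays it.
On the remaining 2×2 (a1, a2 vs b2, b3):
Let Player 1 play a1 with probability p. Expected payoff against b2: (-4)p + 9(1−p) = −13p + 9; against b3: 8p + (-2)(1−p) = 10p − 2.
Setting these equal: −13p + 9 = 10p − 2 ⇒ −23p = -11 ⇒ p = 11/23, and the value is (-13)·(11/23) + 9 = 64/23.
For Player 2: with q = P(b2), equating a1's and a2's payoffs gives −12q + 8 = 11q − 2 ⇒ q = 10/23.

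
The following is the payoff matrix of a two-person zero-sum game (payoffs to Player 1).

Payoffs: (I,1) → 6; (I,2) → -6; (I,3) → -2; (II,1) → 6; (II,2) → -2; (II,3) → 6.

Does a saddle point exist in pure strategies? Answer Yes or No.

Yes

Row minima: I → -6, II → -2; maximin = -2.
Column maxima: 1 → 6, 2 → -2, 3 → 6; minimax = -2.
maximin = minimax = -2, so a saddle point exists.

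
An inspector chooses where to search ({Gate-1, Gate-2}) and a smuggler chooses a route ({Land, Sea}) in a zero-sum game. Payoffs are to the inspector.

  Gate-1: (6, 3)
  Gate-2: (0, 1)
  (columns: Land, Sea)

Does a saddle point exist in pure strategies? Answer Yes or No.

Row minima: Gate-1 → 3, Gate-2 → 0; maximin = 3.
Column maxima: Land → 6, Sea → 3; minimax = 3.
maximin = minimax = 3, so a saddle point exists.

Yes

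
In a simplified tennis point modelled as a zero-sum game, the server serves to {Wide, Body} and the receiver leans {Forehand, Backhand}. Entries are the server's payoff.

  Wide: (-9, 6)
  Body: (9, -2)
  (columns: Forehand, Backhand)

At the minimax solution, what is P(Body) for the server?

15/26

Row minima: Wide → -9, Body → -2; maximin = -2.
Column maxima: Forehand → 9, Backhand → 6; minimax = 6.
-2 ≠ 6, so there is no saddle point; optimal play is mixed.
Let the server play Wide with probability p. Expected payoff against Forehand: (-9)p + 9(1−p) = −18p + 9; against Backhand: 6p + (-2)(1−p) = 8p − 2.
Setting these equal: −18p + 9 = 8p − 2 ⇒ −26p = -11 ⇒ p = 11/26, and the value is (-18)·(11/26) + 9 = 18/13.
For the receiver: with q = P(Forehand), equating Wide's and Body's payoffs gives −15q + 6 = 11q − 2 ⇒ q = 4/13.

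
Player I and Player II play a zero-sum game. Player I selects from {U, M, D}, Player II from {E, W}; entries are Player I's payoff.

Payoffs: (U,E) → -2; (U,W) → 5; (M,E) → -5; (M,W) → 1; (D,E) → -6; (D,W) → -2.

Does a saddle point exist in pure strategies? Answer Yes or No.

Row minima: U → -2, M → -5, D → -6; maximin = -2.
Column maxima: E → -2, W → 5; minimax = -2.
maximin = minimax = -2, so a saddle point exists.

Yes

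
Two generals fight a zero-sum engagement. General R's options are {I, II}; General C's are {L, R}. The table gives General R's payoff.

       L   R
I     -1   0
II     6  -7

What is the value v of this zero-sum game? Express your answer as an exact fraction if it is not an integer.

Row minima: I → -1, II → -7; maximin = -1.
Column maxima: L → 6, R → 0; minimax = 0.
-1 ≠ 0, so there is no saddle point; optimal play is mixed.
Let General R play I with probability p. Expected payoff against L: (-1)p + 6(1−p) = −7p + 6; against R: 0p + (-7)(1−p) = 7p − 7.
Setting these equal: −7p + 6 = 7p − 7 ⇒ −14p = -13 ⇒ p = 13/14, and the value is (-7)·(13/14) + 6 = -1/2.
For General C: with q = P(L), equating I's and II's payoffs gives −q = 13q − 7 ⇒ q = 1/2.

-1/2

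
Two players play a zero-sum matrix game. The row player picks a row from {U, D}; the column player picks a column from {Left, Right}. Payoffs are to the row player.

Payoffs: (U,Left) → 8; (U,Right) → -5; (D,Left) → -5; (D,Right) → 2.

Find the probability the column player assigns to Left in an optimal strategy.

7/20

Row minima: U → -5, D → -5; maximin = -5.
Column maxima: Left → 8, Right → 2; minimax = 2.
-5 ≠ 2, so there is no saddle point; optimal play is mixed.
Let the row player play U with probability p. Expected payoff against Left: 8p + (-5)(1−p) = 13p − 5; against Right: (-5)p + 2(1−p) = −7p + 2.
Setting these equal: 13p − 5 = −7p + 2 ⇒ 20p = 7 ⇒ p = 7/20, and the value is (13)·(7/20) − 5 = -9/20.
For the column player: with q = P(Left), equating U's and D's payoffs gives 13q − 5 = −7q + 2 ⇒ q = 7/20.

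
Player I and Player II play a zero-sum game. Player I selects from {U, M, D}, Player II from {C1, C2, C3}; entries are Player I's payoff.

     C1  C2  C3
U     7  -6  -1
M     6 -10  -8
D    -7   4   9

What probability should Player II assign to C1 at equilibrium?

5/12

Row minima: U → -6, M → -10, D → -7; maximin = -6.
Column maxima: C1 → 7, C2 → 4, C3 → 9; minimax = 4.
-6 ≠ 4, so there is no saddle point; optimal play is mixed.
M is strictly dominated by U, so Player I never plays it.
C3 is strictly dominated by C2 (it gives Player I strictly more in every row), so Player II never plays it.
On the remaining 2×2 (U, D vs C1, C2):
Let Player I play U with probability p. Expected payoff against C1: 7p + (-7)(1−p) = 14p − 7; against C2: (-6)p + 4(1−p) = −10p + 4.
Setting these equal: 14p − 7 = −10p + 4 ⇒ 24p = 11 ⇒ p = 11/24, and the value is (14)·(11/24) − 7 = -7/12.
For Player II: with q = P(C1), equating U's and D's payoffs gives 13q − 6 = −11q + 4 ⇒ q = 5/12.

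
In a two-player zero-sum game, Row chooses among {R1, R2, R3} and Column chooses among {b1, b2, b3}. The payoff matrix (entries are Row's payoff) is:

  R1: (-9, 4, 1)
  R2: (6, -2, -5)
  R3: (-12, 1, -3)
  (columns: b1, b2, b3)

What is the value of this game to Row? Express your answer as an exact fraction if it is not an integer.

-13/7

Row minima: R1 → -9, R2 → -5, R3 → -12; maximin = -5.
Column maxima: b1 → 6, b2 → 4, b3 → 1; minimax = 1.
-5 ≠ 1, so there is no saddle point; optimal play is mixed.
R3 is strictly dominated by R1, so Row never plays it.
b2 is strictly dominated by b3 (it gives Row strictly more in every row), so Column never plays it.
On the remaining 2×2 (R1, R2 vs b1, b3):
Let Row play R1 with probability p. Expected payoff against b1: (-9)p + 6(1−p) = −15p + 6; against b3: 1p + (-5)(1−p) = 6p − 5.
Setting these equal: −15p + 6 = 6p − 5 ⇒ −21p = -11 ⇒ p = 11/21, and the value is (-15)·(11/21) + 6 = -13/7.
For Column: with q = P(b1), equating R1's and R2's payoffs gives −10q + 1 = 11q − 5 ⇒ q = 2/7.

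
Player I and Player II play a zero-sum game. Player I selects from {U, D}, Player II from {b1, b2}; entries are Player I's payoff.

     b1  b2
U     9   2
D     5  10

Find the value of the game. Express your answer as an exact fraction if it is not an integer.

Row minima: U → 2, D → 5; maximin = 5.
Column maxima: b1 → 9, b2 → 10; minimax = 9.
5 ≠ 9, so there is no saddle point; optimal play is mixed.
Let Player I play U with probability p. Expected payoff against b1: 9p + 5(1−p) = 4p + 5; against b2: 2p + 10(1−p) = −8p + 10.
Setting these equal: 4p + 5 = −8p + 10 ⇒ 12p = 5 ⇒ p = 5/12, and the value is (4)·(5/12) + 5 = 20/3.
For Player II: with q = P(b1), equating U's and D's payoffs gives 7q + 2 = −5q + 10 ⇒ q = 2/3.

20/3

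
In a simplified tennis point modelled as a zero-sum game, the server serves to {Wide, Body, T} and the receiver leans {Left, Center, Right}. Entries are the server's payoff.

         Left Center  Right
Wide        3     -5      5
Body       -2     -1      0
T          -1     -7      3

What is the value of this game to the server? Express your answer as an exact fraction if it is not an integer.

-13/9

Row minima: Wide → -5, Body → -2, T → -7; maximin = -2.
Column maxima: Left → 3, Center → -1, Right → 5; minimax = -1.
-2 ≠ -1, so there is no saddle point; optimal play is mixed.
T is strictly dominated by Wide, so the server never plays it.
Right is strictly dominated by Left (it gives the server strictly more in every row), so the receiver never plays it.
On the remaining 2×2 (Wide, Body vs Left, Center):
Let the server play Wide with probability p. Expected payoff against Left: 3p + (-2)(1−p) = 5p − 2; against Center: (-5)p + (-1)(1−p) = −4p − 1.
Setting these equal: 5p − 2 = −4p − 1 ⇒ 9p = 1 ⇒ p = 1/9, and the value is (5)·(1/9) − 2 = -13/9.
For the receiver: with q = P(Left), equating Wide's and Body's payoffs gives 8q − 5 = −q − 1 ⇒ q = 4/9.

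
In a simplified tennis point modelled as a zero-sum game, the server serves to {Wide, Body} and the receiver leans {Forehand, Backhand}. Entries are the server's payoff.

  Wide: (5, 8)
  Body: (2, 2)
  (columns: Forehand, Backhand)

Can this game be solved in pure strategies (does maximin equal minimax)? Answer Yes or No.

Yes

Row minima: Wide → 5, Body → 2; maximin = 5.
Column maxima: Forehand → 5, Backhand → 8; minimax = 5.
maximin = minimax = 5, so a saddle point exists.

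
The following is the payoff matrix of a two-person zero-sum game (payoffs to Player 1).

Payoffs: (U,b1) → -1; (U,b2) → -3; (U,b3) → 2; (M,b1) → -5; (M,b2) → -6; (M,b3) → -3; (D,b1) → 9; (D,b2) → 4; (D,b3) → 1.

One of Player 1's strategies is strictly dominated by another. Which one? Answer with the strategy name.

U gives a strictly higher payoff than M against every column: -1 > -5, -3 > -6, 2 > -3.
So M is strictly dominated and Player 1 never plays it.

M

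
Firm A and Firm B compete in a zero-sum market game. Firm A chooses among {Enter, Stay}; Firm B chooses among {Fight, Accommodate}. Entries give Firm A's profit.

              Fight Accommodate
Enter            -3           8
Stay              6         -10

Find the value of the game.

Row minima: Enter → -3, Stay → -10; maximin = -3.
Column maxima: Fight → 6, Accommodate → 8; minimax = 6.
-3 ≠ 6, so there is no saddle point; optimal play is mixed.
Let Firm A play Enter with probability p. Expected payoff against Fight: (-3)p + 6(1−p) = −9p + 6; against Accommodate: 8p + (-10)(1−p) = 18p − 10.
Setting these equal: −9p + 6 = 18p − 10 ⇒ −27p = -16 ⇒ p = 16/27, and the value is (-9)·(16/27) + 6 = 2/3.
For Firm B: with q = P(Fight), equating Enter's and Stay's payoffs gives −11q + 8 = 16q − 10 ⇒ q = 2/3.

2/3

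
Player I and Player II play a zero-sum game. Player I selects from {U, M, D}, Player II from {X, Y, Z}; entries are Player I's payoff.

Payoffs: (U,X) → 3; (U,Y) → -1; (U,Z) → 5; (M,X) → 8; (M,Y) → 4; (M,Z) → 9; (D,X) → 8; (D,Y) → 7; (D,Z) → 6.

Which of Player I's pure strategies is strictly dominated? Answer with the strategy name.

M gives a strictly higher payoff than U against every column: 8 > 3, 4 > -1, 9 > 5.
So U is strictly dominated and Player I never plays it.

U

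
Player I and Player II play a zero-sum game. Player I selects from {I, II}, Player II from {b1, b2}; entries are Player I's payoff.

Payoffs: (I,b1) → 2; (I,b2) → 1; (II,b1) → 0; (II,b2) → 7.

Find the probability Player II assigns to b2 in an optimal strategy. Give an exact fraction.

1/4

Row minima: I → 1, II → 0; maximin = 1.
Column maxima: b1 → 2, b2 → 7; minimax = 2.
1 ≠ 2, so there is no saddle point; optimal play is mixed.
Let Player I play I with probability p. Expected payoff against b1: 2p + 0(1−p) = 2p; against b2: 1p + 7(1−p) = −6p + 7.
Setting these equal: 2p = −6p + 7 ⇒ 8p = 7 ⇒ p = 7/8, and the value is (2)·(7/8) = 7/4.
For Player II: with q = P(b1), equating I's and II's payoffs gives q + 1 = −7q + 7 ⇒ q = 3/4.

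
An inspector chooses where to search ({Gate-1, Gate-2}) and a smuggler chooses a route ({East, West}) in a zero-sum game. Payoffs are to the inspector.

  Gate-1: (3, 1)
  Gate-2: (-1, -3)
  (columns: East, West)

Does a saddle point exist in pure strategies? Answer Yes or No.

Row minima: Gate-1 → 1, Gate-2 → -3; maximin = 1.
Column maxima: East → 3, West → 1; minimax = 1.
maximin = minimax = 1, so a saddle point exists.

Yes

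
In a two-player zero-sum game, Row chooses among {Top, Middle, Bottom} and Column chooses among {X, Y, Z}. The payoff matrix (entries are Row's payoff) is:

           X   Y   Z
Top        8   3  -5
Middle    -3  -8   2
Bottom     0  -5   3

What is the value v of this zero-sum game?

-1

Row minima: Top → -5, Middle → -8, Bottom → -5; maximin = -5.
Column maxima: X → 8, Y → 3, Z → 3; minimax = 3.
-5 ≠ 3, so there is no saddle point; optimal play is mixed.
Middle is strictly dominated by Bottom, so Row never plays it.
X is strictly dominated by Y (it gives Row strictly more in every row), so Column never plays it.
On the remaining 2×2 (Top, Bottom vs Y, Z):
Let Row play Top with probability p. Expected payoff against Y: 3p + (-5)(1−p) = 8p − 5; against Z: (-5)p + 3(1−p) = −8p + 3.
Setting these equal: 8p − 5 = −8p + 3 ⇒ 16p = 8 ⇒ p = 1/2, and the value is (8)·(1/2) − 5 = -1.
For Column: with q = P(Y), equating Top's and Bottom's payoffs gives 8q − 5 = −8q + 3 ⇒ q = 1/2.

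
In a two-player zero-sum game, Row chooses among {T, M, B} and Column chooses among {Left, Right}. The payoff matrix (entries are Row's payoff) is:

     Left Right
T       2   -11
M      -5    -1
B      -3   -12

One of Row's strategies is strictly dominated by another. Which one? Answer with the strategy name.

B

T gives a strictly higher payoff than B against every column: 2 > -3, -11 > -12.
So B is strictly dominated and Row never plays it.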